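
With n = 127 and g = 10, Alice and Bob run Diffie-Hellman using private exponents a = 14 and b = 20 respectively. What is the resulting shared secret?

107

Bob sends B = g^b mod n = 10^20 mod 127.
10^1 ≡ 10 (mod 127)
10^2 = (10^1)^2 ≡ 10^2 = 100 ≡ 100 (mod 127)
10^4 = (10^2)^2 ≡ 100^2 = 10000 ≡ 94 (mod 127)
10^8 = (10^4)^2 ≡ 94^2 = 8836 ≡ 73 (mod 127)
10^16 = (10^8)^2 ≡ 73^2 = 5329 ≡ 122 (mod 127)
10^20 = 10^16 · 10^4 ≡ 122 · 94 ≡ 38 (mod 127).
So B = 38. Alice then computes K = B^a mod n = 38^14 mod 127.
38^1 ≡ 38 (mod 127)
38^2 = (38^1)^2 ≡ 38^2 = 1444 ≡ 47 (mod 127)
38^4 = (38^2)^2 ≡ 47^2 = 2209 ≡ 50 (mod 127)
38^8 = (38^4)^2 ≡ 50^2 = 2500 ≡ 87 (mod 127)
38^14 = 38^8 · 38^4 · 38^2 ≡ 87 · 50 · 47 ≡ 107 (mod 127).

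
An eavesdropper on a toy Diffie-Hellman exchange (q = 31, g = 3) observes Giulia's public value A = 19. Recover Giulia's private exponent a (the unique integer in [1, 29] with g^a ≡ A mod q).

4

Try successive powers of 3 modulo 31:
3^1 ≡ 3
3^2 ≡ 9
3^3 ≡ 27
3^4 ≡ 19
Found: a = 4.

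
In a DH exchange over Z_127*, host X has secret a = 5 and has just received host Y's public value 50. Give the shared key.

Shared key K = 50^5 mod 127.
50^1 ≡ 50 (mod 127)
50^2 = (50^1)^2 ≡ 50^2 = 2500 ≡ 87 (mod 127)
50^4 = (50^2)^2 ≡ 87^2 = 7569 ≡ 76 (mod 127)
50^5 = 50^4 · 50^1 ≡ 76 · 50 ≡ 117 (mod 127).

117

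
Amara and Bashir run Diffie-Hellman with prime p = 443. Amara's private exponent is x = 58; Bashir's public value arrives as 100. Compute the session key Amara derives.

Shared key K = 100^58 mod 443.
100^1 ≡ 100 (mod 443)
100^2 = (100^1)^2 ≡ 100^2 = 10000 ≡ 254 (mod 443)
100^4 = (100^2)^2 ≡ 254^2 = 64516 ≡ 281 (mod 443)
100^8 = (100^4)^2 ≡ 281^2 = 78961 ≡ 107 (mod 443)
100^16 = (100^8)^2 ≡ 107^2 = 11449 ≡ 374 (mod 443)
100^32 = (100^16)^2 ≡ 374^2 = 139876 ≡ 331 (mod 443)
100^58 = 100^32 · 100^16 · 100^8 · 100^2 ≡ 331 · 374 · 107 · 254 ≡ 411 (mod 443).

411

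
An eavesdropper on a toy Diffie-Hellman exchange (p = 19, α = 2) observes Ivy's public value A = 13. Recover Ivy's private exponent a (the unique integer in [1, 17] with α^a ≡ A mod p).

5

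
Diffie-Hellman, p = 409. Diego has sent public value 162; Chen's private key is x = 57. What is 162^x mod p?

Shared key K = 162^57 mod 409.
162^1 ≡ 162 (mod 409)
162^2 = (162^1)^2 ≡ 162^2 = 26244 ≡ 68 (mod 409)
162^4 = (162^2)^2 ≡ 68^2 = 4624 ≡ 125 (mod 409)
162^8 = (162^4)^2 ≡ 125^2 = 15625 ≡ 83 (mod 409)
162^16 = (162^8)^2 ≡ 83^2 = 6889 ≡ 345 (mod 409)
162^32 = (162^16)^2 ≡ 345^2 = 119025 ≡ 6 (mod 409)
162^57 = 162^32 · 162^16 · 162^8 · 162^1 ≡ 6 · 345 · 83 · 162 ≡ 361 (mod 409).

361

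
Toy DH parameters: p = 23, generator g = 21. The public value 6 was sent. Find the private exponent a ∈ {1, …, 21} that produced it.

20

Try successive powers of 21 modulo 23:
21^1 ≡ 21
21^2 ≡ 4
21^3 ≡ 15
21^4 ≡ 16
21^5 ≡ 14
21^6 ≡ 18
21^7 ≡ 10
21^8 ≡ 3
21^9 ≡ 17
21^10 ≡ 12
21^11 ≡ 22
21^12 ≡ 2
21^13 ≡ 19
21^14 ≡ 8
21^15 ≡ 7
21^16 ≡ 9
21^17 ≡ 5
21^18 ≡ 13
21^19 ≡ 20
21^20 ≡ 6
Found: a = 20.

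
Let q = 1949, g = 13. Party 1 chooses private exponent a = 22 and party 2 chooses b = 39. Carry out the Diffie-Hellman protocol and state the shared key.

Party 1 sends A = g^a mod q = 13^22 mod 1949.
13^1 ≡ 13 (mod 1949)
13^2 = (13^1)^2 ≡ 13^2 = 169 ≡ 169 (mod 1949)
13^4 = (13^2)^2 ≡ 169^2 = 28561 ≡ 1275 (mod 1949)
13^8 = (13^4)^2 ≡ 1275^2 = 1625625 ≡ 159 (mod 1949)
13^16 = (13^8)^2 ≡ 159^2 = 25281 ≡ 1893 (mod 1949)
13^22 = 13^16 · 13^4 · 13^2 ≡ 1893 · 1275 · 169 ≡ 1608 (mod 1949).
So A = 1608. Party 2 then computes K = A^b mod q = 1608^39 mod 1949.
1608^1 ≡ 1608 (mod 1949)
1608^2 = (1608^1)^2 ≡ 1608^2 = 2585664 ≡ 1290 (mod 1949)
1608^4 = (1608^2)^2 ≡ 1290^2 = 1664100 ≡ 1603 (mod 1949)
1608^8 = (1608^4)^2 ≡ 1603^2 = 2569609 ≡ 827 (mod 1949)
1608^16 = (1608^8)^2 ≡ 827^2 = 683929 ≡ 1779 (mod 1949)
1608^32 = (1608^16)^2 ≡ 1779^2 = 3164841 ≡ 1614 (mod 1949)
1608^39 = 1608^32 · 1608^4 · 1608^2 · 1608^1 ≡ 1614 · 1603 · 1290 · 1608 ≡ 721 (mod 1949).

721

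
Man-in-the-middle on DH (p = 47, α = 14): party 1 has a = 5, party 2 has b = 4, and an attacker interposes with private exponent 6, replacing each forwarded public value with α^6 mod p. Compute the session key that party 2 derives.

Party 2 receives an attacker's public value M = 14^6 mod 47 instead of the honest one.
14^1 ≡ 14 (mod 47)
14^2 = (14^1)^2 ≡ 14^2 = 196 ≡ 8 (mod 47)
14^4 = (14^2)^2 ≡ 8^2 = 64 ≡ 17 (mod 47)
14^6 = 14^4 · 14^2 ≡ 17 · 8 ≡ 42 (mod 47).
So M = 42. Party 2 computes K = M^4 mod 47.
42^1 ≡ 42 (mod 47)
42^2 = (42^1)^2 ≡ 42^2 = 1764 ≡ 25 (mod 47)
42^4 = (42^2)^2 ≡ 25^2 = 625 ≡ 14 (mod 47)

14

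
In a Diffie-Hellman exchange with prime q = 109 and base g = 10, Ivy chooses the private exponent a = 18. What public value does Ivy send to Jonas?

64

Public value = 10^18 mod 109.
10^1 ≡ 10 (mod 109)
10^2 = (10^1)^2 ≡ 10^2 = 100 ≡ 100 (mod 109)
10^4 = (10^2)^2 ≡ 100^2 = 10000 ≡ 81 (mod 109)
10^8 = (10^4)^2 ≡ 81^2 = 6561 ≡ 21 (mod 109)
10^16 = (10^8)^2 ≡ 21^2 = 441 ≡ 5 (mod 109)
10^18 = 10^16 · 10^2 ≡ 5 · 100 ≡ 64 (mod 109).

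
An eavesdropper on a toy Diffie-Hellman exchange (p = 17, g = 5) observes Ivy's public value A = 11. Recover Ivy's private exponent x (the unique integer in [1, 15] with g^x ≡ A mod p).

Try successive powers of 5 modulo 17:
5^1 ≡ 5
5^2 ≡ 8
5^3 ≡ 6
5^4 ≡ 13
5^5 ≡ 14
5^6 ≡ 2
5^7 ≡ 10
5^8 ≡ 16
5^9 ≡ 12
5^10 ≡ 9
5^11 ≡ 11
Found: x = 11.

11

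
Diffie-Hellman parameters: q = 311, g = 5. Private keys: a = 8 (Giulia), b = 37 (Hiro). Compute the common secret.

223

Giulia sends A = g^a mod q = 5^8 mod 311.
5^1 ≡ 5 (mod 311)
5^2 = (5^1)^2 ≡ 5^2 = 25 ≡ 25 (mod 311)
5^4 = (5^2)^2 ≡ 25^2 = 625 ≡ 3 (mod 311)
5^8 = (5^4)^2 ≡ 3^2 = 9 ≡ 9 (mod 311)
So A = 9. Hiro then computes K = A^b mod q = 9^37 mod 311.
9^1 ≡ 9 (mod 311)
9^2 = (9^1)^2 ≡ 9^2 = 81 ≡ 81 (mod 311)
9^4 = (9^2)^2 ≡ 81^2 = 6561 ≡ 30 (mod 311)
9^8 = (9^4)^2 ≡ 30^2 = 900 ≡ 278 (mod 311)
9^16 = (9^8)^2 ≡ 278^2 = 77284 ≡ 156 (mod 311)
9^32 = (9^16)^2 ≡ 156^2 = 24336 ≡ 78 (mod 311)
9^37 = 9^32 · 9^4 · 9^1 ≡ 78 · 30 · 9 ≡ 223 (mod 311).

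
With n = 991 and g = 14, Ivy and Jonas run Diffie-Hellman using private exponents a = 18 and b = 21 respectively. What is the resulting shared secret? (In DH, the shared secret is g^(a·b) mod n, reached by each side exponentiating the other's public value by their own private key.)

512

Ivy sends A = g^a mod n = 14^18 mod 991.
14^1 ≡ 14 (mod 991)
14^2 = (14^1)^2 ≡ 14^2 = 196 ≡ 196 (mod 991)
14^4 = (14^2)^2 ≡ 196^2 = 38416 ≡ 758 (mod 991)
14^8 = (14^4)^2 ≡ 758^2 = 574564 ≡ 775 (mod 991)
14^16 = (14^8)^2 ≡ 775^2 = 600625 ≡ 79 (mod 991)
14^18 = 14^16 · 14^2 ≡ 79 · 196 ≡ 619 (mod 991).
So A = 619. Jonas then computes K = A^b mod n = 619^21 mod 991.
619^1 ≡ 619 (mod 991)
619^2 = (619^1)^2 ≡ 619^2 = 383161 ≡ 635 (mod 991)
619^4 = (619^2)^2 ≡ 635^2 = 403225 ≡ 879 (mod 991)
619^8 = (619^4)^2 ≡ 879^2 = 772641 ≡ 652 (mod 991)
619^16 = (619^8)^2 ≡ 652^2 = 425104 ≡ 956 (mod 991)
619^21 = 619^16 · 619^4 · 619^1 ≡ 956 · 879 · 619 ≡ 512 (mod 991).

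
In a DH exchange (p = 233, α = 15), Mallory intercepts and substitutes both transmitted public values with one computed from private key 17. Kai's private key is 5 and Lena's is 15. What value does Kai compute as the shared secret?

215

Kai receives Mallory's public value M = 15^17 mod 233 instead of the honest one.
15^1 ≡ 15 (mod 233)
15^2 = (15^1)^2 ≡ 15^2 = 225 ≡ 225 (mod 233)
15^4 = (15^2)^2 ≡ 225^2 = 50625 ≡ 64 (mod 233)
15^8 = (15^4)^2 ≡ 64^2 = 4096 ≡ 135 (mod 233)
15^16 = (15^8)^2 ≡ 135^2 = 18225 ≡ 51 (mod 233)
15^17 = 15^16 · 15^1 ≡ 51 · 15 ≡ 66 (mod 233).
So M = 66. Kai computes K = M^5 mod 233.
66^1 ≡ 66 (mod 233)
66^2 = (66^1)^2 ≡ 66^2 = 4356 ≡ 162 (mod 233)
66^4 = (66^2)^2 ≡ 162^2 = 26244 ≡ 148 (mod 233)
66^5 = 66^4 · 66^1 ≡ 148 · 66 ≡ 215 (mod 233).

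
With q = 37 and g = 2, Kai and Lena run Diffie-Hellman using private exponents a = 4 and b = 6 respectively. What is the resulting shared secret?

10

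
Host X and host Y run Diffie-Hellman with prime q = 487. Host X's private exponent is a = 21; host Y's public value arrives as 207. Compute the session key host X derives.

Shared key K = 207^21 mod 487.
207^1 ≡ 207 (mod 487)
207^2 = (207^1)^2 ≡ 207^2 = 42849 ≡ 480 (mod 487)
207^4 = (207^2)^2 ≡ 480^2 = 230400 ≡ 49 (mod 487)
207^8 = (207^4)^2 ≡ 49^2 = 2401 ≡ 453 (mod 487)
207^16 = (207^8)^2 ≡ 453^2 = 205209 ≡ 182 (mod 487)
207^21 = 207^16 · 207^4 · 207^1 ≡ 182 · 49 · 207 ≡ 296 (mod 487).

296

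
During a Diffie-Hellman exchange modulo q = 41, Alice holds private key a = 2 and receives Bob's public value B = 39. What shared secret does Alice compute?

4

Shared key K = 39^2 mod 41.
39^1 ≡ 39 (mod 41)
39^2 = (39^1)^2 ≡ 39^2 = 1521 ≡ 4 (mod 41)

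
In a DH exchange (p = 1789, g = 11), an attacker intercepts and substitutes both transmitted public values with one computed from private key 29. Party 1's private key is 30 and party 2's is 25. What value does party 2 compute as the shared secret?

1759

Party 2 receives an attacker's public value M = 11^29 mod 1789 instead of the honest one.
11^1 ≡ 11 (mod 1789)
11^2 = (11^1)^2 ≡ 11^2 = 121 ≡ 121 (mod 1789)
11^4 = (11^2)^2 ≡ 121^2 = 14641 ≡ 329 (mod 1789)
11^8 = (11^4)^2 ≡ 329^2 = 108241 ≡ 901 (mod 1789)
11^16 = (11^8)^2 ≡ 901^2 = 811801 ≡ 1384 (mod 1789)
11^29 = 11^16 · 11^8 · 11^4 · 11^1 ≡ 1384 · 901 · 329 · 11 ≡ 302 (mod 1789).
So M = 302. Party 2 computes K = M^25 mod 1789.
302^1 ≡ 302 (mod 1789)
302^2 = (302^1)^2 ≡ 302^2 = 91204 ≡ 1754 (mod 1789)
302^4 = (302^2)^2 ≡ 1754^2 = 3076516 ≡ 1225 (mod 1789)
302^8 = (302^4)^2 ≡ 1225^2 = 1500625 ≡ 1443 (mod 1789)
302^16 = (302^8)^2 ≡ 1443^2 = 2082249 ≡ 1642 (mod 1789)
302^25 = 302^16 · 302^8 · 302^1 ≡ 1642 · 1443 · 302 ≡ 1759 (mod 1789).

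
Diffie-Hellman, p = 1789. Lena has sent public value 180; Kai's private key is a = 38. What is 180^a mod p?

464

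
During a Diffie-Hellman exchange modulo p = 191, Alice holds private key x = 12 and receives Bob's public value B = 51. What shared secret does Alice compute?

17

Shared key K = 51^12 mod 191.
51^1 ≡ 51 (mod 191)
51^2 = (51^1)^2 ≡ 51^2 = 2601 ≡ 118 (mod 191)
51^4 = (51^2)^2 ≡ 118^2 = 13924 ≡ 172 (mod 191)
51^8 = (51^4)^2 ≡ 172^2 = 29584 ≡ 170 (mod 191)
51^12 = 51^8 · 51^4 ≡ 170 · 172 ≡ 17 (mod 191).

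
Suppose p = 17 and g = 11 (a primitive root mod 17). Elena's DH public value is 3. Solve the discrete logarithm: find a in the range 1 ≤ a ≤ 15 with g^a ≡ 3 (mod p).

7

Try successive powers of 11 modulo 17:
11^1 ≡ 11
11^2 ≡ 2
11^3 ≡ 5
11^4 ≡ 4
11^5 ≡ 10
11^6 ≡ 8
11^7 ≡ 3
Found: a = 7.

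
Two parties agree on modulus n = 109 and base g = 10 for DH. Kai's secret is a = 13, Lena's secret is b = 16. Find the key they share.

26

Lena sends B = g^b mod n = 10^16 mod 109.
10^1 ≡ 10 (mod 109)
10^2 = (10^1)^2 ≡ 10^2 = 100 ≡ 100 (mod 109)
10^4 = (10^2)^2 ≡ 100^2 = 10000 ≡ 81 (mod 109)
10^8 = (10^4)^2 ≡ 81^2 = 6561 ≡ 21 (mod 109)
10^16 = (10^8)^2 ≡ 21^2 = 441 ≡ 5 (mod 109)
So B = 5. Kai then computes K = B^a mod n = 5^13 mod 109.
5^1 ≡ 5 (mod 109)
5^2 = (5^1)^2 ≡ 5^2 = 25 ≡ 25 (mod 109)
5^4 = (5^2)^2 ≡ 25^2 = 625 ≡ 80 (mod 109)
5^8 = (5^4)^2 ≡ 80^2 = 6400 ≡ 78 (mod 109)
5^13 = 5^8 · 5^4 · 5^1 ≡ 78 · 80 · 5 ≡ 26 (mod 109).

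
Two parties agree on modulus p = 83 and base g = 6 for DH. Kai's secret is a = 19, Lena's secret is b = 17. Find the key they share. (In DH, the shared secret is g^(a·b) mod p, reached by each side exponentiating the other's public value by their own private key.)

67

Lena sends B = g^b mod p = 6^17 mod 83.
6^1 ≡ 6 (mod 83)
6^2 = (6^1)^2 ≡ 6^2 = 36 ≡ 36 (mod 83)
6^4 = (6^2)^2 ≡ 36^2 = 1296 ≡ 51 (mod 83)
6^8 = (6^4)^2 ≡ 51^2 = 2601 ≡ 28 (mod 83)
6^16 = (6^8)^2 ≡ 28^2 = 784 ≡ 37 (mod 83)
6^17 = 6^16 · 6^1 ≡ 37 · 6 ≡ 56 (mod 83).
So B = 56. Kai then computes K = B^a mod p = 56^19 mod 83.
56^1 ≡ 56 (mod 83)
56^2 = (56^1)^2 ≡ 56^2 = 3136 ≡ 65 (mod 83)
56^4 = (56^2)^2 ≡ 65^2 = 4225 ≡ 75 (mod 83)
56^8 = (56^4)^2 ≡ 75^2 = 5625 ≡ 64 (mod 83)
56^16 = (56^8)^2 ≡ 64^2 = 4096 ≡ 29 (mod 83)
56^19 = 56^16 · 56^2 · 56^1 ≡ 29 · 65 · 56 ≡ 67 (mod 83).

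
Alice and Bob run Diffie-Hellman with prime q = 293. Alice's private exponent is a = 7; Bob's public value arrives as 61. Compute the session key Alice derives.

169

Shared key K = 61^7 mod 293.
61^1 ≡ 61 (mod 293)
61^2 = (61^1)^2 ≡ 61^2 = 3721 ≡ 205 (mod 293)
61^4 = (61^2)^2 ≡ 205^2 = 42025 ≡ 126 (mod 293)
61^7 = 61^4 · 61^2 · 61^1 ≡ 126 · 205 · 61 ≡ 169 (mod 293).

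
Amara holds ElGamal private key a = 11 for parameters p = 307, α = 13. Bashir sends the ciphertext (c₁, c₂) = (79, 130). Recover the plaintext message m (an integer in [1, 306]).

123

Shared mask s = c₁^a mod p = 79^11 mod 307.
79^1 ≡ 79 (mod 307)
79^2 = (79^1)^2 ≡ 79^2 = 6241 ≡ 101 (mod 307)
79^4 = (79^2)^2 ≡ 101^2 = 10201 ≡ 70 (mod 307)
79^8 = (79^4)^2 ≡ 70^2 = 4900 ≡ 295 (mod 307)
79^11 = 79^8 · 79^2 · 79^1 ≡ 295 · 101 · 79 ≡ 36 (mod 307).
So s = 36; s⁻¹ ≡ 145 (mod 307).
m = c₂ · s⁻¹ mod 307 = 130 · 145 mod 307 = 123.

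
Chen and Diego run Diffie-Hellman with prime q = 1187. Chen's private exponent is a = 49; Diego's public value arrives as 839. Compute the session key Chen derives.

569

Shared key K = 839^49 mod 1187.
839^1 ≡ 839 (mod 1187)
839^2 = (839^1)^2 ≡ 839^2 = 703921 ≡ 30 (mod 1187)
839^4 = (839^2)^2 ≡ 30^2 = 900 ≡ 900 (mod 1187)
839^8 = (839^4)^2 ≡ 900^2 = 810000 ≡ 466 (mod 1187)
839^16 = (839^8)^2 ≡ 466^2 = 217156 ≡ 1122 (mod 1187)
839^32 = (839^16)^2 ≡ 1122^2 = 1258884 ≡ 664 (mod 1187)
839^49 = 839^32 · 839^16 · 839^1 ≡ 664 · 1122 · 839 ≡ 569 (mod 1187).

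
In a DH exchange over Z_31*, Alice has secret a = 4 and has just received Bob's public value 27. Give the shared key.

8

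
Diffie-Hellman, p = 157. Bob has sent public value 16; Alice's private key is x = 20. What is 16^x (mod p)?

153

Shared key K = 16^20 mod 157.
16^1 ≡ 16 (mod 157)
16^2 = (16^1)^2 ≡ 16^2 = 256 ≡ 99 (mod 157)
16^4 = (16^2)^2 ≡ 99^2 = 9801 ≡ 67 (mod 157)
16^8 = (16^4)^2 ≡ 67^2 = 4489 ≡ 93 (mod 157)
16^16 = (16^8)^2 ≡ 93^2 = 8649 ≡ 14 (mod 157)
16^20 = 16^16 · 16^4 ≡ 14 · 67 ≡ 153 (mod 157).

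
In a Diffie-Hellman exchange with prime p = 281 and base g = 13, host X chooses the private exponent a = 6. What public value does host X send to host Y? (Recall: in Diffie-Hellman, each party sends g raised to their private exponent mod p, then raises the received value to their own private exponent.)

Public value = 13^6 (mod 281).
13^1 ≡ 13 (mod 281)
13^2 = (13^1)^2 ≡ 13^2 = 169 ≡ 169 (mod 281)
13^4 = (13^2)^2 ≡ 169^2 = 28561 ≡ 180 (mod 281)
13^6 = 13^4 · 13^2 ≡ 180 · 169 ≡ 72 (mod 281).

72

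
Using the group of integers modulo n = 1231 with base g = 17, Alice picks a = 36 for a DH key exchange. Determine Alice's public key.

946

Public value = 17^36 (mod 1231).
17^1 ≡ 17 (mod 1231)
17^2 = (17^1)^2 ≡ 17^2 = 289 ≡ 289 (mod 1231)
17^4 = (17^2)^2 ≡ 289^2 = 83521 ≡ 1044 (mod 1231)
17^8 = (17^4)^2 ≡ 1044^2 = 1089936 ≡ 501 (mod 1231)
17^16 = (17^8)^2 ≡ 501^2 = 251001 ≡ 1108 (mod 1231)
17^32 = (17^16)^2 ≡ 1108^2 = 1227664 ≡ 357 (mod 1231)
17^36 = 17^32 · 17^4 ≡ 357 · 1044 ≡ 946 (mod 1231).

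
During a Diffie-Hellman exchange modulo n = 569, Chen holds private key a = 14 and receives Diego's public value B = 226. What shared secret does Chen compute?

254

Shared key K = 226^14 mod 569.
226^1 ≡ 226 (mod 569)
226^2 = (226^1)^2 ≡ 226^2 = 51076 ≡ 435 (mod 569)
226^4 = (226^2)^2 ≡ 435^2 = 189225 ≡ 317 (mod 569)
226^8 = (226^4)^2 ≡ 317^2 = 100489 ≡ 345 (mod 569)
226^14 = 226^8 · 226^4 · 226^2 ≡ 345 · 317 · 435 ≡ 254 (mod 569).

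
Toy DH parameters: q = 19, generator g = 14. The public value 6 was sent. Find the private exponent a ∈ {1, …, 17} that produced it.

Try successive powers of 14 modulo 19:
14^1 ≡ 14
14^2 ≡ 6
Found: a = 2.

2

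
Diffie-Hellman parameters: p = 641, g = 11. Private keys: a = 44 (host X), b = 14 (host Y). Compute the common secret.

274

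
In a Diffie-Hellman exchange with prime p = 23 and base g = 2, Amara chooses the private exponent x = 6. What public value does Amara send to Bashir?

18

Public value = 2^6 (mod 23).
2^1 ≡ 2 (mod 23)
2^2 = (2^1)^2 ≡ 2^2 = 4 ≡ 4 (mod 23)
2^4 = (2^2)^2 ≡ 4^2 = 16 ≡ 16 (mod 23)
2^6 = 2^4 · 2^2 ≡ 16 · 4 ≡ 18 (mod 23).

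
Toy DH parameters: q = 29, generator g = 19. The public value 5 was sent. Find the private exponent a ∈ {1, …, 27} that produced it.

18

Try successive powers of 19 modulo 29:
19^1 ≡ 19
19^2 ≡ 13
19^3 ≡ 15
19^4 ≡ 24
19^5 ≡ 21
19^6 ≡ 22
19^7 ≡ 12
19^8 ≡ 25
19^9 ≡ 11
19^10 ≡ 6
19^11 ≡ 27
19^12 ≡ 20
19^13 ≡ 3
19^14 ≡ 28
19^15 ≡ 10
19^16 ≡ 16
19^17 ≡ 14
19^18 ≡ 5
Found: a = 18.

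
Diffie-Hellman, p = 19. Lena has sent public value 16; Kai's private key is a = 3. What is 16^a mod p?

11

Shared key K = 16^3 mod 19.
16^1 ≡ 16 (mod 19)
16^2 = (16^1)^2 ≡ 16^2 = 256 ≡ 9 (mod 19)
16^3 = 16^2 · 16^1 ≡ 9 · 16 ≡ 11 (mod 19).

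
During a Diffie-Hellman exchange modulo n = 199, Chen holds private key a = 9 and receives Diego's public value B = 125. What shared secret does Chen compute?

Shared key K = 125^9 mod 199.
125^1 ≡ 125 (mod 199)
125^2 = (125^1)^2 ≡ 125^2 = 15625 ≡ 103 (mod 199)
125^4 = (125^2)^2 ≡ 103^2 = 10609 ≡ 62 (mod 199)
125^8 = (125^4)^2 ≡ 62^2 = 3844 ≡ 63 (mod 199)
125^9 = 125^8 · 125^1 ≡ 63 · 125 ≡ 114 (mod 199).

114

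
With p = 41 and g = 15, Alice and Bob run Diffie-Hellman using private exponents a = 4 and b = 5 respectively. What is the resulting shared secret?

40

Bob sends B = g^b mod p = 15^5 mod 41.
15^1 ≡ 15 (mod 41)
15^2 = (15^1)^2 ≡ 15^2 = 225 ≡ 20 (mod 41)
15^4 = (15^2)^2 ≡ 20^2 = 400 ≡ 31 (mod 41)
15^5 = 15^4 · 15^1 ≡ 31 · 15 ≡ 14 (mod 41).
So B = 14. Alice then computes K = B^a mod p = 14^4 mod 41.
14^1 ≡ 14 (mod 41)
14^2 = (14^1)^2 ≡ 14^2 = 196 ≡ 32 (mod 41)
14^4 = (14^2)^2 ≡ 32^2 = 1024 ≡ 40 (mod 41)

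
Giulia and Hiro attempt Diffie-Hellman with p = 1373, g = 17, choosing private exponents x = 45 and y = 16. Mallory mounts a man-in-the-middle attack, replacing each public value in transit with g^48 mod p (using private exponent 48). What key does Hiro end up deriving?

287

Hiro receives Mallory's public value M = 17^48 mod 1373 instead of the honest one.
17^1 ≡ 17 (mod 1373)
17^2 = (17^1)^2 ≡ 17^2 = 289 ≡ 289 (mod 1373)
17^4 = (17^2)^2 ≡ 289^2 = 83521 ≡ 1141 (mod 1373)
17^8 = (17^4)^2 ≡ 1141^2 = 1301881 ≡ 277 (mod 1373)
17^16 = (17^8)^2 ≡ 277^2 = 76729 ≡ 1214 (mod 1373)
17^32 = (17^16)^2 ≡ 1214^2 = 1473796 ≡ 567 (mod 1373)
17^48 = 17^32 · 17^16 ≡ 567 · 1214 ≡ 465 (mod 1373).
So M = 465. Hiro computes K = M^16 mod 1373.
465^1 ≡ 465 (mod 1373)
465^2 = (465^1)^2 ≡ 465^2 = 216225 ≡ 664 (mod 1373)
465^4 = (465^2)^2 ≡ 664^2 = 440896 ≡ 163 (mod 1373)
465^8 = (465^4)^2 ≡ 163^2 = 26569 ≡ 482 (mod 1373)
465^16 = (465^8)^2 ≡ 482^2 = 232324 ≡ 287 (mod 1373)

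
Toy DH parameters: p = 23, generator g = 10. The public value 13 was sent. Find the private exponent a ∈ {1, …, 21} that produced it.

Try successive powers of 10 modulo 23:
10^1 ≡ 10
10^2 ≡ 8
10^3 ≡ 11
10^4 ≡ 18
10^5 ≡ 19
10^6 ≡ 6
10^7 ≡ 14
10^8 ≡ 2
10^9 ≡ 20
10^10 ≡ 16
10^11 ≡ 22
10^12 ≡ 13
Found: a = 12.

12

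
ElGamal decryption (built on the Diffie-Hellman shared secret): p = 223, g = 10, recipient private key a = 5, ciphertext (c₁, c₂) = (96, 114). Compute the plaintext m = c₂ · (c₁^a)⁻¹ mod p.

Shared mask s = c₁^a mod p = 96^5 mod 223.
96^1 ≡ 96 (mod 223)
96^2 = (96^1)^2 ≡ 96^2 = 9216 ≡ 73 (mod 223)
96^4 = (96^2)^2 ≡ 73^2 = 5329 ≡ 200 (mod 223)
96^5 = 96^4 · 96^1 ≡ 200 · 96 ≡ 22 (mod 223).
So s = 22; s⁻¹ ≡ 71 (mod 223).
m = c₂ · s⁻¹ mod 223 = 114 · 71 mod 223 = 66.

66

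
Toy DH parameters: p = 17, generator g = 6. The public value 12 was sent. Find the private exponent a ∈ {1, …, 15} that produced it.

3

Try successive powers of 6 modulo 17:
6^1 ≡ 6
6^2 ≡ 2
6^3 ≡ 12
Found: a = 3.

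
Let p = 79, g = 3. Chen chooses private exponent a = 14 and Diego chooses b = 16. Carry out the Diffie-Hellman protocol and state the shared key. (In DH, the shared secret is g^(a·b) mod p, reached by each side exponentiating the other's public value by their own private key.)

Chen sends A = g^a mod p = 3^14 mod 79.
3^1 ≡ 3 (mod 79)
3^2 = (3^1)^2 ≡ 3^2 = 9 ≡ 9 (mod 79)
3^4 = (3^2)^2 ≡ 9^2 = 81 ≡ 2 (mod 79)
3^8 = (3^4)^2 ≡ 2^2 = 4 ≡ 4 (mod 79)
3^14 = 3^8 · 3^4 · 3^2 ≡ 4 · 2 · 9 ≡ 72 (mod 79).
So A = 72. Diego then computes K = A^b mod p = 72^16 mod 79.
72^1 ≡ 72 (mod 79)
72^2 = (72^1)^2 ≡ 72^2 = 5184 ≡ 49 (mod 79)
72^4 = (72^2)^2 ≡ 49^2 = 2401 ≡ 31 (mod 79)
72^8 = (72^4)^2 ≡ 31^2 = 961 ≡ 13 (mod 79)
72^16 = (72^8)^2 ≡ 13^2 = 169 ≡ 11 (mod 79)

11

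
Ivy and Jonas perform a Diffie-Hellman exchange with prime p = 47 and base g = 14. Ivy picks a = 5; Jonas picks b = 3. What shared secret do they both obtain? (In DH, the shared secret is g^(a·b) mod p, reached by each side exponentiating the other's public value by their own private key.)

Jonas sends B = g^b mod p = 14^3 mod 47.
14^1 ≡ 14 (mod 47)
14^2 = (14^1)^2 ≡ 14^2 = 196 ≡ 8 (mod 47)
14^3 = 14^2 · 14^1 ≡ 8 · 14 ≡ 18 (mod 47).
So B = 18. Ivy then computes K = B^a mod p = 18^5 mod 47.
18^1 ≡ 18 (mod 47)
18^2 = (18^1)^2 ≡ 18^2 = 324 ≡ 42 (mod 47)
18^4 = (18^2)^2 ≡ 42^2 = 1764 ≡ 25 (mod 47)
18^5 = 18^4 · 18^1 ≡ 25 · 18 ≡ 27 (mod 47).

27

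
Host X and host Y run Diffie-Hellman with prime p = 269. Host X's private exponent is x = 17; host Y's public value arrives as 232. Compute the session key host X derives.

244

Shared key K = 232^17 mod 269.
232^1 ≡ 232 (mod 269)
232^2 = (232^1)^2 ≡ 232^2 = 53824 ≡ 24 (mod 269)
232^4 = (232^2)^2 ≡ 24^2 = 576 ≡ 38 (mod 269)
232^8 = (232^4)^2 ≡ 38^2 = 1444 ≡ 99 (mod 269)
232^16 = (232^8)^2 ≡ 99^2 = 9801 ≡ 117 (mod 269)
232^17 = 232^16 · 232^1 ≡ 117 · 232 ≡ 244 (mod 269).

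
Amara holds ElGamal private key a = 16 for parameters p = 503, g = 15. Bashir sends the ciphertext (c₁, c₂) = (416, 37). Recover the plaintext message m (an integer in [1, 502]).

Shared mask s = c₁^a mod p = 416^16 mod 503.
416^1 ≡ 416 (mod 503)
416^2 = (416^1)^2 ≡ 416^2 = 173056 ≡ 24 (mod 503)
416^4 = (416^2)^2 ≡ 24^2 = 576 ≡ 73 (mod 503)
416^8 = (416^4)^2 ≡ 73^2 = 5329 ≡ 299 (mod 503)
416^16 = (416^8)^2 ≡ 299^2 = 89401 ≡ 370 (mod 503)
So s = 370; s⁻¹ ≡ 208 (mod 503).
m = c₂ · s⁻¹ mod 503 = 37 · 208 mod 503 = 151.

151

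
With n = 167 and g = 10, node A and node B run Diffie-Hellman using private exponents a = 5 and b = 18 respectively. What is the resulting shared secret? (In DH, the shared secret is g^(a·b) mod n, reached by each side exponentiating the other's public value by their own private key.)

127

Node B sends B = g^b mod n = 10^18 mod 167.
10^1 ≡ 10 (mod 167)
10^2 = (10^1)^2 ≡ 10^2 = 100 ≡ 100 (mod 167)
10^4 = (10^2)^2 ≡ 100^2 = 10000 ≡ 147 (mod 167)
10^8 = (10^4)^2 ≡ 147^2 = 21609 ≡ 66 (mod 167)
10^16 = (10^8)^2 ≡ 66^2 = 4356 ≡ 14 (mod 167)
10^18 = 10^16 · 10^2 ≡ 14 · 100 ≡ 64 (mod 167).
So B = 64. Node A then computes K = B^a mod n = 64^5 mod 167.
64^1 ≡ 64 (mod 167)
64^2 = (64^1)^2 ≡ 64^2 = 4096 ≡ 88 (mod 167)
64^4 = (64^2)^2 ≡ 88^2 = 7744 ≡ 62 (mod 167)
64^5 = 64^4 · 64^1 ≡ 62 · 64 ≡ 127 (mod 167).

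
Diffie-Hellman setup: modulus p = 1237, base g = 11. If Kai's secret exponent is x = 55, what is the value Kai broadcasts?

42

Public value = 11^55 (mod 1237).
11^1 ≡ 11 (mod 1237)
11^2 = (11^1)^2 ≡ 11^2 = 121 ≡ 121 (mod 1237)
11^4 = (11^2)^2 ≡ 121^2 = 14641 ≡ 1034 (mod 1237)
11^8 = (11^4)^2 ≡ 1034^2 = 1069156 ≡ 388 (mod 1237)
11^16 = (11^8)^2 ≡ 388^2 = 150544 ≡ 867 (mod 1237)
11^32 = (11^16)^2 ≡ 867^2 = 751689 ≡ 830 (mod 1237)
11^55 = 11^32 · 11^16 · 11^4 · 11^2 · 11^1 ≡ 830 · 867 · 1034 · 121 · 11 ≡ 42 (mod 1237).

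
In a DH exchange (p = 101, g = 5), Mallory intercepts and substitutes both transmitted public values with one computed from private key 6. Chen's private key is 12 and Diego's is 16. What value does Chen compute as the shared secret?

80

Chen receives Mallory's public value M = 5^6 mod 101 instead of the honest one.
5^1 ≡ 5 (mod 101)
5^2 = (5^1)^2 ≡ 5^2 = 25 ≡ 25 (mod 101)
5^4 = (5^2)^2 ≡ 25^2 = 625 ≡ 19 (mod 101)
5^6 = 5^4 · 5^2 ≡ 19 · 25 ≡ 71 (mod 101).
So M = 71. Chen computes K = M^12 mod 101.
71^1 ≡ 71 (mod 101)
71^2 = (71^1)^2 ≡ 71^2 = 5041 ≡ 92 (mod 101)
71^4 = (71^2)^2 ≡ 92^2 = 8464 ≡ 81 (mod 101)
71^8 = (71^4)^2 ≡ 81^2 = 6561 ≡ 97 (mod 101)
71^12 = 71^8 · 71^4 ≡ 97 · 81 ≡ 80 (mod 101).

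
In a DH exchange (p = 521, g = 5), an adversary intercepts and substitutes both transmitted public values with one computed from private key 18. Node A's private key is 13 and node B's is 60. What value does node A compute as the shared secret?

Node A receives an adversary's public value M = 5^18 mod 521 instead of the honest one.
5^1 ≡ 5 (mod 521)
5^2 = (5^1)^2 ≡ 5^2 = 25 ≡ 25 (mod 521)
5^4 = (5^2)^2 ≡ 25^2 = 625 ≡ 104 (mod 521)
5^8 = (5^4)^2 ≡ 104^2 = 10816 ≡ 396 (mod 521)
5^16 = (5^8)^2 ≡ 396^2 = 156816 ≡ 516 (mod 521)
5^18 = 5^16 · 5^2 ≡ 516 · 25 ≡ 396 (mod 521).
So M = 396. Node A computes K = M^13 mod 521.
396^1 ≡ 396 (mod 521)
396^2 = (396^1)^2 ≡ 396^2 = 156816 ≡ 516 (mod 521)
396^4 = (396^2)^2 ≡ 516^2 = 266256 ≡ 25 (mod 521)
396^8 = (396^4)^2 ≡ 25^2 = 625 ≡ 104 (mod 521)
396^13 = 396^8 · 396^4 · 396^1 ≡ 104 · 25 · 396 ≡ 104 (mod 521).

104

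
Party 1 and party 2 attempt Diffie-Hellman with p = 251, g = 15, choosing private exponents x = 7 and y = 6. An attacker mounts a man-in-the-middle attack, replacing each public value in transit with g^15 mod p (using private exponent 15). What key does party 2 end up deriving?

Party 2 receives an attacker's public value M = 15^15 mod 251 instead of the honest one.
15^1 ≡ 15 (mod 251)
15^2 = (15^1)^2 ≡ 15^2 = 225 ≡ 225 (mod 251)
15^4 = (15^2)^2 ≡ 225^2 = 50625 ≡ 174 (mod 251)
15^8 = (15^4)^2 ≡ 174^2 = 30276 ≡ 156 (mod 251)
15^15 = 15^8 · 15^4 · 15^2 · 15^1 ≡ 156 · 174 · 225 · 15 ≡ 16 (mod 251).
So M = 16. Party 2 computes K = M^6 mod 251.
16^1 ≡ 16 (mod 251)
16^2 = (16^1)^2 ≡ 16^2 = 256 ≡ 5 (mod 251)
16^4 = (16^2)^2 ≡ 5^2 = 25 ≡ 25 (mod 251)
16^6 = 16^4 · 16^2 ≡ 25 · 5 ≡ 125 (mod 251).

125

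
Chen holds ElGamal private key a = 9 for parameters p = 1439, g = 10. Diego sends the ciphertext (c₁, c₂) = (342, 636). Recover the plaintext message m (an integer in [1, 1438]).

393

Shared mask s = c₁^a mod p = 342^9 mod 1439.
342^1 ≡ 342 (mod 1439)
342^2 = (342^1)^2 ≡ 342^2 = 116964 ≡ 405 (mod 1439)
342^4 = (342^2)^2 ≡ 405^2 = 164025 ≡ 1418 (mod 1439)
342^8 = (342^4)^2 ≡ 1418^2 = 2010724 ≡ 441 (mod 1439)
342^9 = 342^8 · 342^1 ≡ 441 · 342 ≡ 1166 (mod 1439).
So s = 1166; s⁻¹ ≡ 564 (mod 1439).
m = c₂ · s⁻¹ mod 1439 = 636 · 564 mod 1439 = 393.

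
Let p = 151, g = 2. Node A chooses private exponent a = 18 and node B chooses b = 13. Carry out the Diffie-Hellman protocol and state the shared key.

Node A sends A = g^a mod p = 2^18 mod 151.
2^1 ≡ 2 (mod 151)
2^2 = (2^1)^2 ≡ 2^2 = 4 ≡ 4 (mod 151)
2^4 = (2^2)^2 ≡ 4^2 = 16 ≡ 16 (mod 151)
2^8 = (2^4)^2 ≡ 16^2 = 256 ≡ 105 (mod 151)
2^16 = (2^8)^2 ≡ 105^2 = 11025 ≡ 2 (mod 151)
2^18 = 2^16 · 2^2 ≡ 2 · 4 ≡ 8 (mod 151).
So A = 8. Node B then computes K = A^b mod p = 8^13 mod 151.
8^1 ≡ 8 (mod 151)
8^2 = (8^1)^2 ≡ 8^2 = 64 ≡ 64 (mod 151)
8^4 = (8^2)^2 ≡ 64^2 = 4096 ≡ 19 (mod 151)
8^8 = (8^4)^2 ≡ 19^2 = 361 ≡ 59 (mod 151)
8^13 = 8^8 · 8^4 · 8^1 ≡ 59 · 19 · 8 ≡ 59 (mod 151).

59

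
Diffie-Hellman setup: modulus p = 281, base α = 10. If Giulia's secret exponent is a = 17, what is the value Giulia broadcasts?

Public value = 10^17 mod 281.
10^1 ≡ 10 (mod 281)
10^2 = (10^1)^2 ≡ 10^2 = 100 ≡ 100 (mod 281)
10^4 = (10^2)^2 ≡ 100^2 = 10000 ≡ 165 (mod 281)
10^8 = (10^4)^2 ≡ 165^2 = 27225 ≡ 249 (mod 281)
10^16 = (10^8)^2 ≡ 249^2 = 62001 ≡ 181 (mod 281)
10^17 = 10^16 · 10^1 ≡ 181 · 10 ≡ 124 (mod 281).

124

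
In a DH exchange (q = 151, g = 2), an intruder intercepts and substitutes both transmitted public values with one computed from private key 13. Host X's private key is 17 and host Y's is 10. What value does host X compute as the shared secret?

Host X receives an intruder's public value M = 2^13 mod 151 instead of the honest one.
2^1 ≡ 2 (mod 151)
2^2 = (2^1)^2 ≡ 2^2 = 4 ≡ 4 (mod 151)
2^4 = (2^2)^2 ≡ 4^2 = 16 ≡ 16 (mod 151)
2^8 = (2^4)^2 ≡ 16^2 = 256 ≡ 105 (mod 151)
2^13 = 2^8 · 2^4 · 2^1 ≡ 105 · 16 · 2 ≡ 38 (mod 151).
So M = 38. Host X computes K = M^17 mod 151.
38^1 ≡ 38 (mod 151)
38^2 = (38^1)^2 ≡ 38^2 = 1444 ≡ 85 (mod 151)
38^4 = (38^2)^2 ≡ 85^2 = 7225 ≡ 128 (mod 151)
38^8 = (38^4)^2 ≡ 128^2 = 16384 ≡ 76 (mod 151)
38^16 = (38^8)^2 ≡ 76^2 = 5776 ≡ 38 (mod 151)
38^17 = 38^16 · 38^1 ≡ 38 · 38 ≡ 85 (mod 151).

85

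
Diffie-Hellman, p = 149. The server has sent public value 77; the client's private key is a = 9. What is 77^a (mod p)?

Shared key K = 77^9 mod 149.
77^1 ≡ 77 (mod 149)
77^2 = (77^1)^2 ≡ 77^2 = 5929 ≡ 118 (mod 149)
77^4 = (77^2)^2 ≡ 118^2 = 13924 ≡ 67 (mod 149)
77^8 = (77^4)^2 ≡ 67^2 = 4489 ≡ 19 (mod 149)
77^9 = 77^8 · 77^1 ≡ 19 · 77 ≡ 122 (mod 149).

122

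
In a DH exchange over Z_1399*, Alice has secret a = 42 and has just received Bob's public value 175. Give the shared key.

95

Shared key K = 175^42 mod 1399.
175^1 ≡ 175 (mod 1399)
175^2 = (175^1)^2 ≡ 175^2 = 30625 ≡ 1246 (mod 1399)
175^4 = (175^2)^2 ≡ 1246^2 = 1552516 ≡ 1025 (mod 1399)
175^8 = (175^4)^2 ≡ 1025^2 = 1050625 ≡ 1375 (mod 1399)
175^16 = (175^8)^2 ≡ 1375^2 = 1890625 ≡ 576 (mod 1399)
175^32 = (175^16)^2 ≡ 576^2 = 331776 ≡ 213 (mod 1399)
175^42 = 175^32 · 175^8 · 175^2 ≡ 213 · 1375 · 1246 ≡ 95 (mod 1399).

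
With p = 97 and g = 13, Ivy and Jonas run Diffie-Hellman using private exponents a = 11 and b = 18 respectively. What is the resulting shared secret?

Jonas sends B = g^b mod p = 13^18 mod 97.
13^1 ≡ 13 (mod 97)
13^2 = (13^1)^2 ≡ 13^2 = 169 ≡ 72 (mod 97)
13^4 = (13^2)^2 ≡ 72^2 = 5184 ≡ 43 (mod 97)
13^8 = (13^4)^2 ≡ 43^2 = 1849 ≡ 6 (mod 97)
13^16 = (13^8)^2 ≡ 6^2 = 36 ≡ 36 (mod 97)
13^18 = 13^16 · 13^2 ≡ 36 · 72 ≡ 70 (mod 97).
So B = 70. Ivy then computes K = B^a mod p = 70^11 mod 97.
70^1 ≡ 70 (mod 97)
70^2 = (70^1)^2 ≡ 70^2 = 4900 ≡ 50 (mod 97)
70^4 = (70^2)^2 ≡ 50^2 = 2500 ≡ 75 (mod 97)
70^8 = (70^4)^2 ≡ 75^2 = 5625 ≡ 96 (mod 97)
70^11 = 70^8 · 70^2 · 70^1 ≡ 96 · 50 · 70 ≡ 89 (mod 97).

89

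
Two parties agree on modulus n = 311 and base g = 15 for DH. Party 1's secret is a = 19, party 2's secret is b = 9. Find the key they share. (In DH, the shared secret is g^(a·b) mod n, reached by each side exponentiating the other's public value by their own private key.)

126

Party 1 sends A = g^a mod n = 15^19 mod 311.
15^1 ≡ 15 (mod 311)
15^2 = (15^1)^2 ≡ 15^2 = 225 ≡ 225 (mod 311)
15^4 = (15^2)^2 ≡ 225^2 = 50625 ≡ 243 (mod 311)
15^8 = (15^4)^2 ≡ 243^2 = 59049 ≡ 270 (mod 311)
15^16 = (15^8)^2 ≡ 270^2 = 72900 ≡ 126 (mod 311)
15^19 = 15^16 · 15^2 · 15^1 ≡ 126 · 225 · 15 ≡ 113 (mod 311).
So A = 113. Party 2 then computes K = A^b mod n = 113^9 mod 311.
113^1 ≡ 113 (mod 311)
113^2 = (113^1)^2 ≡ 113^2 = 12769 ≡ 18 (mod 311)
113^4 = (113^2)^2 ≡ 18^2 = 324 ≡ 13 (mod 311)
113^8 = (113^4)^2 ≡ 13^2 = 169 ≡ 169 (mod 311)
113^9 = 113^8 · 113^1 ≡ 169 · 113 ≡ 126 (mod 311).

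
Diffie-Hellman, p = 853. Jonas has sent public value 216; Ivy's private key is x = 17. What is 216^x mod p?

Shared key K = 216^17 mod 853.
216^1 ≡ 216 (mod 853)
216^2 = (216^1)^2 ≡ 216^2 = 46656 ≡ 594 (mod 853)
216^4 = (216^2)^2 ≡ 594^2 = 352836 ≡ 547 (mod 853)
216^8 = (216^4)^2 ≡ 547^2 = 299209 ≡ 659 (mod 853)
216^16 = (216^8)^2 ≡ 659^2 = 434281 ≡ 104 (mod 853)
216^17 = 216^16 · 216^1 ≡ 104 · 216 ≡ 286 (mod 853).

286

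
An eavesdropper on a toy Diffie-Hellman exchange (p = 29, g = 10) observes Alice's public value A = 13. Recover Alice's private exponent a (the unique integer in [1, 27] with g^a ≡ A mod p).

Try successive powers of 10 modulo 29:
10^1 ≡ 10
10^2 ≡ 13
Found: a = 2.

2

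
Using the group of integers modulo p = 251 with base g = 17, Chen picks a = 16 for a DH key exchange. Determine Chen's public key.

217

Public value = 17^16 mod 251.
17^1 ≡ 17 (mod 251)
17^2 = (17^1)^2 ≡ 17^2 = 289 ≡ 38 (mod 251)
17^4 = (17^2)^2 ≡ 38^2 = 1444 ≡ 189 (mod 251)
17^8 = (17^4)^2 ≡ 189^2 = 35721 ≡ 79 (mod 251)
17^16 = (17^8)^2 ≡ 79^2 = 6241 ≡ 217 (mod 251)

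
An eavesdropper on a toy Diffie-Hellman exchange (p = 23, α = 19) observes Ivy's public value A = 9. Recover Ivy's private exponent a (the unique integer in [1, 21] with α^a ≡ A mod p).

8

Try successive powers of 19 modulo 23:
19^1 ≡ 19
19^2 ≡ 16
19^3 ≡ 5
19^4 ≡ 3
19^5 ≡ 11
19^6 ≡ 2
19^7 ≡ 15
19^8 ≡ 9
Found: a = 8.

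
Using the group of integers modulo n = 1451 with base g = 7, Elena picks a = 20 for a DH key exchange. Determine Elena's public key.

1284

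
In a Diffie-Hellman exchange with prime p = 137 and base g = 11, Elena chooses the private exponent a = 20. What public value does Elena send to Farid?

73

Public value = 11^20 mod 137.
11^1 ≡ 11 (mod 137)
11^2 = (11^1)^2 ≡ 11^2 = 121 ≡ 121 (mod 137)
11^4 = (11^2)^2 ≡ 121^2 = 14641 ≡ 119 (mod 137)
11^8 = (11^4)^2 ≡ 119^2 = 14161 ≡ 50 (mod 137)
11^16 = (11^8)^2 ≡ 50^2 = 2500 ≡ 34 (mod 137)
11^20 = 11^16 · 11^4 ≡ 34 · 119 ≡ 73 (mod 137).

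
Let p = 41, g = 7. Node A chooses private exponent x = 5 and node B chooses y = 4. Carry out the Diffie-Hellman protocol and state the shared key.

40

Node B sends B = g^y mod p = 7^4 mod 41.
7^1 ≡ 7 (mod 41)
7^2 = (7^1)^2 ≡ 7^2 = 49 ≡ 8 (mod 41)
7^4 = (7^2)^2 ≡ 8^2 = 64 ≡ 23 (mod 41)
So B = 23. Node A then computes K = B^x mod p = 23^5 mod 41.
23^1 ≡ 23 (mod 41)
23^2 = (23^1)^2 ≡ 23^2 = 529 ≡ 37 (mod 41)
23^4 = (23^2)^2 ≡ 37^2 = 1369 ≡ 16 (mod 41)
23^5 = 23^4 · 23^1 ≡ 16 · 23 ≡ 40 (mod 41).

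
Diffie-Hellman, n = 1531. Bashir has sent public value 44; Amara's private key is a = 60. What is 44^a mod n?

1288

Shared key K = 44^60 mod 1531.
44^1 ≡ 44 (mod 1531)
44^2 = (44^1)^2 ≡ 44^2 = 1936 ≡ 405 (mod 1531)
44^4 = (44^2)^2 ≡ 405^2 = 164025 ≡ 208 (mod 1531)
44^8 = (44^4)^2 ≡ 208^2 = 43264 ≡ 396 (mod 1531)
44^16 = (44^8)^2 ≡ 396^2 = 156816 ≡ 654 (mod 1531)
44^32 = (44^16)^2 ≡ 654^2 = 427716 ≡ 567 (mod 1531)
44^60 = 44^32 · 44^16 · 44^8 · 44^4 ≡ 567 · 654 · 396 · 208 ≡ 1288 (mod 1531).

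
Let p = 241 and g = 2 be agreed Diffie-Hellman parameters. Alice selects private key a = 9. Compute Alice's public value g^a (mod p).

30

Public value = 2^9 (mod 241).
2^1 ≡ 2 (mod 241)
2^2 = (2^1)^2 ≡ 2^2 = 4 ≡ 4 (mod 241)
2^4 = (2^2)^2 ≡ 4^2 = 16 ≡ 16 (mod 241)
2^8 = (2^4)^2 ≡ 16^2 = 256 ≡ 15 (mod 241)
2^9 = 2^8 · 2^1 ≡ 15 · 2 ≡ 30 (mod 241).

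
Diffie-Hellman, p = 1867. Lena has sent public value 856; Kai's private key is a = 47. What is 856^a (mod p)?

Shared key K = 856^47 mod 1867.
856^1 ≡ 856 (mod 1867)
856^2 = (856^1)^2 ≡ 856^2 = 732736 ≡ 872 (mod 1867)
856^4 = (856^2)^2 ≡ 872^2 = 760384 ≡ 515 (mod 1867)
856^8 = (856^4)^2 ≡ 515^2 = 265225 ≡ 111 (mod 1867)
856^16 = (856^8)^2 ≡ 111^2 = 12321 ≡ 1119 (mod 1867)
856^32 = (856^16)^2 ≡ 1119^2 = 1252161 ≡ 1271 (mod 1867)
856^47 = 856^32 · 856^8 · 856^4 · 856^2 · 856^1 ≡ 1271 · 111 · 515 · 872 · 856 ≡ 1812 (mod 1867).

1812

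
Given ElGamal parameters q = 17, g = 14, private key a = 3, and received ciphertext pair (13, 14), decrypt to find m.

12

Shared mask s = c₁^a mod q = 13^3 mod 17.
13^1 ≡ 13 (mod 17)
13^2 = (13^1)^2 ≡ 13^2 = 169 ≡ 16 (mod 17)
13^3 = 13^2 · 13^1 ≡ 16 · 13 ≡ 4 (mod 17).
So s = 4; s⁻¹ ≡ 13 (mod 17).
m = c₂ · s⁻¹ mod 17 = 14 · 13 mod 17 = 12.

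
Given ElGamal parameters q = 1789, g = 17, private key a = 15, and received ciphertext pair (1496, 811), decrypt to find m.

Shared mask s = c₁^a mod q = 1496^15 mod 1789.
1496^1 ≡ 1496 (mod 1789)
1496^2 = (1496^1)^2 ≡ 1496^2 = 2238016 ≡ 1766 (mod 1789)
1496^4 = (1496^2)^2 ≡ 1766^2 = 3118756 ≡ 529 (mod 1789)
1496^8 = (1496^4)^2 ≡ 529^2 = 279841 ≡ 757 (mod 1789)
1496^15 = 1496^8 · 1496^4 · 1496^2 · 1496^1 ≡ 757 · 529 · 1766 · 1496 ≡ 1726 (mod 1789).
So s = 1726; s⁻¹ ≡ 1647 (mod 1789).
m = c₂ · s⁻¹ mod 1789 = 811 · 1647 mod 1789 = 1123.

1123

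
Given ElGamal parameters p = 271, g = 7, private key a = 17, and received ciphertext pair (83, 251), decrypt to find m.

Shared mask s = c₁^a mod p = 83^17 mod 271.
83^1 ≡ 83 (mod 271)
83^2 = (83^1)^2 ≡ 83^2 = 6889 ≡ 114 (mod 271)
83^4 = (83^2)^2 ≡ 114^2 = 12996 ≡ 259 (mod 271)
83^8 = (83^4)^2 ≡ 259^2 = 67081 ≡ 144 (mod 271)
83^16 = (83^8)^2 ≡ 144^2 = 20736 ≡ 140 (mod 271)
83^17 = 83^16 · 83^1 ≡ 140 · 83 ≡ 238 (mod 271).
So s = 238; s⁻¹ ≡ 156 (mod 271).
m = c₂ · s⁻¹ mod 271 = 251 · 156 mod 271 = 132.

132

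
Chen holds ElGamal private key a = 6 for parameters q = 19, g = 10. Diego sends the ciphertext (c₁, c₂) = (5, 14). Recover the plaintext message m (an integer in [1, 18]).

2

Shared mask s = c₁^a mod q = 5^6 mod 19.
5^1 ≡ 5 (mod 19)
5^2 = (5^1)^2 ≡ 5^2 = 25 ≡ 6 (mod 19)
5^4 = (5^2)^2 ≡ 6^2 = 36 ≡ 17 (mod 19)
5^6 = 5^4 · 5^2 ≡ 17 · 6 ≡ 7 (mod 19).
So s = 7; s⁻¹ ≡ 11 (mod 19).
m = c₂ · s⁻¹ mod 19 = 14 · 11 mod 19 = 2.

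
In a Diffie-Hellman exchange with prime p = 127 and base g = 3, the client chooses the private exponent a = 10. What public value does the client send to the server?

121

Public value = 3^{10} \pmod{127}.
3^1 ≡ 3 (mod 127)
3^2 = (3^1)^2 ≡ 3^2 = 9 ≡ 9 (mod 127)
3^4 = (3^2)^2 ≡ 9^2 = 81 ≡ 81 (mod 127)
3^8 = (3^4)^2 ≡ 81^2 = 6561 ≡ 84 (mod 127)
3^10 = 3^8 · 3^2 ≡ 84 · 9 ≡ 121 (mod 127).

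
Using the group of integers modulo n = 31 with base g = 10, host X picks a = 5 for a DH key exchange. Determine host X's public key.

25

Public value = 10^5 (mod 31).
10^1 ≡ 10 (mod 31)
10^2 = (10^1)^2 ≡ 10^2 = 100 ≡ 7 (mod 31)
10^4 = (10^2)^2 ≡ 7^2 = 49 ≡ 18 (mod 31)
10^5 = 10^4 · 10^1 ≡ 18 · 10 ≡ 25 (mod 31).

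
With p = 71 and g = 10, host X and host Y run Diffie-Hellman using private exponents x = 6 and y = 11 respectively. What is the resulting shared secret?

Host Y sends B = g^y mod p = 10^11 mod 71.
10^1 ≡ 10 (mod 71)
10^2 = (10^1)^2 ≡ 10^2 = 100 ≡ 29 (mod 71)
10^4 = (10^2)^2 ≡ 29^2 = 841 ≡ 60 (mod 71)
10^8 = (10^4)^2 ≡ 60^2 = 3600 ≡ 50 (mod 71)
10^11 = 10^8 · 10^2 · 10^1 ≡ 50 · 29 · 10 ≡ 16 (mod 71).
So B = 16. Host X then computes K = B^x mod p = 16^6 mod 71.
16^1 ≡ 16 (mod 71)
16^2 = (16^1)^2 ≡ 16^2 = 256 ≡ 43 (mod 71)
16^4 = (16^2)^2 ≡ 43^2 = 1849 ≡ 3 (mod 71)
16^6 = 16^4 · 16^2 ≡ 3 · 43 ≡ 58 (mod 71).

58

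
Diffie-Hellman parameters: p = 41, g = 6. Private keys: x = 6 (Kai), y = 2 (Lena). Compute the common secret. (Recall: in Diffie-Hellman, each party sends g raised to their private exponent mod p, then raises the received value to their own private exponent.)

Kai sends A = g^x mod p = 6^6 mod 41.
6^1 ≡ 6 (mod 41)
6^2 = (6^1)^2 ≡ 6^2 = 36 ≡ 36 (mod 41)
6^4 = (6^2)^2 ≡ 36^2 = 1296 ≡ 25 (mod 41)
6^6 = 6^4 · 6^2 ≡ 25 · 36 ≡ 39 (mod 41).
So A = 39. Lena then computes K = A^y mod p = 39^2 mod 41.
39^1 ≡ 39 (mod 41)
39^2 = (39^1)^2 ≡ 39^2 = 1521 ≡ 4 (mod 41)

4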